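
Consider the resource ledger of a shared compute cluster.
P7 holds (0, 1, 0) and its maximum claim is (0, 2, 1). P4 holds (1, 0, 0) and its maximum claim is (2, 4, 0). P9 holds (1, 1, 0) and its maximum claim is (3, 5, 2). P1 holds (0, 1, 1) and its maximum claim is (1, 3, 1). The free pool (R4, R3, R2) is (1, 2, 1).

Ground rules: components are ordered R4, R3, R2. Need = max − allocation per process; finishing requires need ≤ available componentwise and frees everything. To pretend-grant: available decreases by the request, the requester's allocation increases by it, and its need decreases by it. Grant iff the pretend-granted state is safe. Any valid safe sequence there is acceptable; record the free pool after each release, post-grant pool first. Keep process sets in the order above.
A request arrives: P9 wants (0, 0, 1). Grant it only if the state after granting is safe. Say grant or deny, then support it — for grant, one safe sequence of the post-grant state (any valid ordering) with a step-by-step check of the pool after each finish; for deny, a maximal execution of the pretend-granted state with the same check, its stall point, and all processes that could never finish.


GRANT. The post-grant state is safe; one safe sequence: P1, P7, P4, P9.
Key observation: granting shrinks the pool to (1, 2, 0), yet P1 still fits and the chain goes through.
Step-by-step check of the post-grant state:
  pool = (1, 2, 0)
  P1 needs (1, 2, 0) <= (1, 2, 0) -> finishes; pool += (0, 1, 1) = (1, 3, 1)
  P7 needs (0, 1, 1) <= (1, 3, 1) -> finishes; pool += (0, 1, 0) = (1, 4, 1)
  P4 needs (1, 4, 0) <= (1, 4, 1) -> finishes; pool += (1, 0, 0) = (2, 4, 1)
  P9 needs (2, 4, 1) <= (2, 4, 1) -> finishes; pool += (1, 1, 1) = (3, 5, 2)


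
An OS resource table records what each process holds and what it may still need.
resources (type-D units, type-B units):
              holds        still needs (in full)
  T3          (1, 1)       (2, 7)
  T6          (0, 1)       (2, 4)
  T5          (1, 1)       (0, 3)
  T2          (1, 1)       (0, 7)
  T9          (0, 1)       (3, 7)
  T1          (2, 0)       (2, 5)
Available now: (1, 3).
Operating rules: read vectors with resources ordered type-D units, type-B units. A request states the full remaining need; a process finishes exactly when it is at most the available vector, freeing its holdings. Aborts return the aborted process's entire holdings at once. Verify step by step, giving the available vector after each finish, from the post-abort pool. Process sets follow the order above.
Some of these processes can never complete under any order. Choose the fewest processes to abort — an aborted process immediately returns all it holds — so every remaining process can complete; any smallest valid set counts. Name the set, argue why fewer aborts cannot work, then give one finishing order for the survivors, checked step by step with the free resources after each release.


The answer: abort T3 and T9.
Key observation: T2 was stuck for good until T3 and T9 gave back (1, 2); in the order shown it finishes at step 4.
Minimality, checking each single-abort alternative: T3 alone leaves T2 blocked (short on type-B units); T6 alone leaves T3 blocked (short on type-B units); T5 alone leaves T3 blocked (short on type-B units); T2 alone leaves T3 blocked (short on type-B units); T9 alone leaves T3 blocked (short on type-B units); T1 alone leaves T3 blocked (short on type-B units).
Survivors finish in the order: T6, T1, T5, T2. Verifying each step (pool after the aborts first):
  pool = (2, 5)
  run T6 (needs (2, 4), free (2, 5)); after release of (0, 1) the pool is (2, 6)
  run T1 (needs (2, 5), free (2, 6)); after release of (2, 0) the pool is (4, 6)
  run T5 (needs (0, 3), free (4, 6)); after release of (1, 1) the pool is (5, 7)
  run T2 (needs (0, 7), free (5, 7)); after release of (1, 1) the pool is (6, 8)


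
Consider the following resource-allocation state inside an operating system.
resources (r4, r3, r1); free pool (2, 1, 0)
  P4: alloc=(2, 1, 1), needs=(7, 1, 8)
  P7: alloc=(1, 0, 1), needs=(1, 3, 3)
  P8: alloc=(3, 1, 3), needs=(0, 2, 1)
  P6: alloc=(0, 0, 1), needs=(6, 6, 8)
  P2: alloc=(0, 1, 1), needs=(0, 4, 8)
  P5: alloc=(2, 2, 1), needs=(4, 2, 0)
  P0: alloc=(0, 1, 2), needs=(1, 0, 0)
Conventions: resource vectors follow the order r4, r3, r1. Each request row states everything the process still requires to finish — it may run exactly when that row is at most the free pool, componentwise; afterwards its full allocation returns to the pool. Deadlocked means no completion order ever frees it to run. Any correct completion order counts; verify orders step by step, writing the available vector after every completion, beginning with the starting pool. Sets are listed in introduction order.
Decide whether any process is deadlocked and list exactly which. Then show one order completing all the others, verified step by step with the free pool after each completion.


The deadlocked set is P4, P6 and P2.
Key observation: after P0, P8, P5, P7 complete, (8, 5, 7) is the best the pool ever gets, yet each leftover process wants more r1.
One completion order for the rest: P0, P8, P5, P7. Step-by-step check:
  pool = (2, 1, 0)
  run P0 (needs (1, 0, 0), free (2, 1, 0)); after release of (0, 1, 2) the pool is (2, 2, 2)
  run P8 (needs (0, 2, 1), free (2, 2, 2)); after release of (3, 1, 3) the pool is (5, 3, 5)
  run P5 (needs (4, 2, 0), free (5, 3, 5)); after release of (2, 2, 1) the pool is (7, 5, 6)
  run P7 (needs (1, 3, 3), free (7, 5, 6)); after release of (1, 0, 1) the pool is (8, 5, 7)
None of the blocked processes ever fits:
  P4 cannot run: need (7, 1, 8) vs free (8, 5, 7) (insufficient r1)
  P6 cannot run: need (6, 6, 8) vs free (8, 5, 7) (insufficient r3 and r1)
  P2 cannot run: need (0, 4, 8) vs free (8, 5, 7) (insufficient r1)


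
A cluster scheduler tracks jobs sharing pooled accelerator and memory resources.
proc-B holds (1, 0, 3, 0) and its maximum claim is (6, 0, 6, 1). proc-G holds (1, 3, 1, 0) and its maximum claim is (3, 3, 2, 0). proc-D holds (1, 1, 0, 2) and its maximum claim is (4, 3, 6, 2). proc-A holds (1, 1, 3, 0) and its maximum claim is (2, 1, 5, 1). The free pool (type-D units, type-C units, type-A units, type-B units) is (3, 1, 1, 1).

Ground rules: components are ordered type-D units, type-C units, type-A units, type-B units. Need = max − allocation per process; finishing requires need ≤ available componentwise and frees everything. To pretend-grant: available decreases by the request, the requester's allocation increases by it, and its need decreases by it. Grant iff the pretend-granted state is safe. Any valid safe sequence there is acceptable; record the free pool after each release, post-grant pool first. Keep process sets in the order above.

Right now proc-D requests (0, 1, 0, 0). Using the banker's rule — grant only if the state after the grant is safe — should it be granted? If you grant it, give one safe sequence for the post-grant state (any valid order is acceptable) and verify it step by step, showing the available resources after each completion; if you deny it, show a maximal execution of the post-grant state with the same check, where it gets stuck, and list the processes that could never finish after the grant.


GRANT: granting preserves safety; a valid post-grant sequence is proc-G, proc-A, proc-B, proc-D.
Key observation: the grant leaves (3, 0, 1, 1) free — enough for proc-G, whose release restarts the cascade.
Verifying the post-grant state step by step:
  pool = (3, 0, 1, 1)
  run proc-G (needs (2, 0, 1, 0), free (3, 0, 1, 1)); after release of (1, 3, 1, 0) the pool is (4, 3, 2, 1)
  run proc-A (needs (1, 0, 2, 1), free (4, 3, 2, 1)); after release of (1, 1, 3, 0) the pool is (5, 4, 5, 1)
  run proc-B (needs (5, 0, 3, 1), free (5, 4, 5, 1)); after release of (1, 0, 3, 0) the pool is (6, 4, 8, 1)
  run proc-D (needs (3, 1, 6, 0), free (6, 4, 8, 1)); after release of (1, 2, 0, 2) the pool is (7, 6, 8, 3)


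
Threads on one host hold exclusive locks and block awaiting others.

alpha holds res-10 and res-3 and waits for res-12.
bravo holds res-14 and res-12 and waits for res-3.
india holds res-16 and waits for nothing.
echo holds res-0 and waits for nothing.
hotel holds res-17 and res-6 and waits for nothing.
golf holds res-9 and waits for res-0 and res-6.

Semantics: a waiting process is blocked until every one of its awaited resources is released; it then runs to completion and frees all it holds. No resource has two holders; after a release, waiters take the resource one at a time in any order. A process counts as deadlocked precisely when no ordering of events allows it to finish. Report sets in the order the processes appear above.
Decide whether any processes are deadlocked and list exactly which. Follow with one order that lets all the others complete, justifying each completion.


The deadlocked set is alpha and bravo.
Key observation: the waits loop around alpha -> bravo -> alpha with no way out; no other process is dragged down with it.
The rest can finish in the order hotel, echo, golf, india.
Walking it through:
  hotel waits on nothing -> runs at once and releases res-17 and res-6
  echo waits on nothing -> runs at once and releases res-0
  golf waits on res-0 and res-6 — all released -> runs and releases res-9
  india waits on nothing -> runs at once and releases res-16


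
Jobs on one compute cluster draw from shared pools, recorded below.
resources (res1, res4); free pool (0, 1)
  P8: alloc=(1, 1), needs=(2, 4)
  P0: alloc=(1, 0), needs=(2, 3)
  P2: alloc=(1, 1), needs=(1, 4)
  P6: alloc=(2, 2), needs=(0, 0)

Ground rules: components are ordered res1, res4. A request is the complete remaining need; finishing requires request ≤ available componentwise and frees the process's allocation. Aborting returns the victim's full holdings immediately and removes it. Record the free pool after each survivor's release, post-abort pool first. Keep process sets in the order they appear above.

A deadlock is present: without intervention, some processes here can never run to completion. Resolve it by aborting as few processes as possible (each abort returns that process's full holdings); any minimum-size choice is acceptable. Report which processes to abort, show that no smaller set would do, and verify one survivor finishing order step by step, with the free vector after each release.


Abort P8.
Key observation: P2 could never have finished before the abort; with (1, 1) returned by P8, it fits at step 3.
No smaller set exists: with zero aborts the deadlock remains.
The survivors complete as P6, P0, P2. Walking it through (starting from the post-abort pool):
  pool = (1, 2)
  run P6 (needs (0, 0), free (1, 2)); after release of (2, 2) the pool is (3, 4)
  run P0 (needs (2, 3), free (3, 4)); after release of (1, 0) the pool is (4, 4)
  run P2 (needs (1, 4), free (4, 4)); after release of (1, 1) the pool is (5, 5)


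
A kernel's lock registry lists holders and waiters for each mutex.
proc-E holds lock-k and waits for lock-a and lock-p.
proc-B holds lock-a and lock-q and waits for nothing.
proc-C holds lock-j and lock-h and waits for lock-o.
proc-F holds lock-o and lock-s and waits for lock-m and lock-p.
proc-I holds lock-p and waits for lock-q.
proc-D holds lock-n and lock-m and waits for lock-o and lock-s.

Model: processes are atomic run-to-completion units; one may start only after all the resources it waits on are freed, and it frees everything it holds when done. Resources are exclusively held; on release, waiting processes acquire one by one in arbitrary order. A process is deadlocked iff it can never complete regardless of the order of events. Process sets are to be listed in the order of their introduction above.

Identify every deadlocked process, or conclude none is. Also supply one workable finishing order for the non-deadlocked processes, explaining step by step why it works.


Deadlocked: proc-C, proc-F and proc-D.
Key observation: the wait chain closes on itself along proc-F -> proc-D -> proc-F; proc-C waits into the deadlock from upstream.
One completion order for the rest: proc-B, proc-I, proc-E.
Check, step by step:
  run proc-B (it waits on nothing); releases lock-a and lock-q
  run proc-I (all its waits — lock-q — are resolved); releases lock-p
  run proc-E (all its waits — lock-a and lock-p — are resolved); releases lock-k


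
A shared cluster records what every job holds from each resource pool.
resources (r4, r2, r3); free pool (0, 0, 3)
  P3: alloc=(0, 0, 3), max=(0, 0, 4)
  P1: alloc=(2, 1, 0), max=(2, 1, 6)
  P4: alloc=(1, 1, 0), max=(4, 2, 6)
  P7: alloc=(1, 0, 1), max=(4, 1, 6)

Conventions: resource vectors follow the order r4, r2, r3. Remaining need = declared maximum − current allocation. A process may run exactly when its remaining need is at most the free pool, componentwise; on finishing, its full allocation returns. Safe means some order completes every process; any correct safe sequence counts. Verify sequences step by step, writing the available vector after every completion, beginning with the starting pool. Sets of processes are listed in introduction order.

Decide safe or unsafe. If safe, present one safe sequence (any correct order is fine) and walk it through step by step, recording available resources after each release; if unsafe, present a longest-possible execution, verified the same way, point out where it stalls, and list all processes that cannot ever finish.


The state is UNSAFE.
Key observation: the wall is r4: completing P3, P1 brings the pool only to (2, 1, 6), and all the rest need more.
The run P3, P1 cannot be extended any further. Walking it through:
  pool = (0, 0, 3)
  P3 needs (0, 0, 1) <= (0, 0, 3) -> finishes; pool += (0, 0, 3) = (0, 0, 6)
  P1 needs (0, 0, 6) <= (0, 0, 6) -> finishes; pool += (2, 1, 0) = (2, 1, 6)
  blocked: P4 wants (3, 1, 6), pool (2, 1, 6) — not enough r4
  blocked: P7 wants (3, 1, 5), pool (2, 1, 6) — not enough r4
Never able to finish: P4 and P7.


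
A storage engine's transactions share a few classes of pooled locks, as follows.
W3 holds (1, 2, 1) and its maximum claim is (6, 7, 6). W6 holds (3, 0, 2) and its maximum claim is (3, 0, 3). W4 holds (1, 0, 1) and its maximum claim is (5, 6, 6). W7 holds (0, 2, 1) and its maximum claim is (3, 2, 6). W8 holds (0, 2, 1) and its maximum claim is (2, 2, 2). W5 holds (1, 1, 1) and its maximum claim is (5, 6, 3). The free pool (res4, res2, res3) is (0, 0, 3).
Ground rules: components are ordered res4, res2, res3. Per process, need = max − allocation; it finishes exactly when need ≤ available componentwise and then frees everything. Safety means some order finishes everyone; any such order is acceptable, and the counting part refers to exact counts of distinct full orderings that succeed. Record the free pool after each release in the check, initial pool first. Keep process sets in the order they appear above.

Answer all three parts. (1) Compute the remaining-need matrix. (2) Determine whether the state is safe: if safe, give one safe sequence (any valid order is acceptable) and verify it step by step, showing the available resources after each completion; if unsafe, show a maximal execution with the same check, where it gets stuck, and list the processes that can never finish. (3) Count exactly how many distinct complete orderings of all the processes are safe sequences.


(1) Outstanding need per process (order res4, res2, res3):
  W3: (5, 5, 5)
  W6: (0, 0, 1)
  W4: (4, 6, 5)
  W7: (3, 0, 5)
  W8: (2, 0, 1)
  W5: (4, 5, 2)
(2) UNSAFE — no complete ordering exists.
Key observation: even finishing W6, W7, W8 leaves just (3, 4, 7) free — too little res4 for any of the remaining processes.
The run W6, W7, W8 cannot be extended any further. Verifying each step:
  pool = (0, 0, 3)
  W6 needs (0, 0, 1) <= (0, 0, 3) -> finishes; pool += (3, 0, 2) = (3, 0, 5)
  W7 needs (3, 0, 5) <= (3, 0, 5) -> finishes; pool += (0, 2, 1) = (3, 2, 6)
  W8 needs (2, 0, 1) <= (3, 2, 6) -> finishes; pool += (0, 2, 1) = (3, 4, 7)
  W3 cannot run: need (5, 5, 5) vs free (3, 4, 7) (insufficient res4 and res2)
  W4 cannot run: need (4, 6, 5) vs free (3, 4, 7) (insufficient res4 and res2)
  W5 cannot run: need (4, 5, 2) vs free (3, 4, 7) (insufficient res4 and res2)
Processes that can never finish: W3, W4 and W5.
(3) Precisely 0 of the possible complete orderings are safe sequences.


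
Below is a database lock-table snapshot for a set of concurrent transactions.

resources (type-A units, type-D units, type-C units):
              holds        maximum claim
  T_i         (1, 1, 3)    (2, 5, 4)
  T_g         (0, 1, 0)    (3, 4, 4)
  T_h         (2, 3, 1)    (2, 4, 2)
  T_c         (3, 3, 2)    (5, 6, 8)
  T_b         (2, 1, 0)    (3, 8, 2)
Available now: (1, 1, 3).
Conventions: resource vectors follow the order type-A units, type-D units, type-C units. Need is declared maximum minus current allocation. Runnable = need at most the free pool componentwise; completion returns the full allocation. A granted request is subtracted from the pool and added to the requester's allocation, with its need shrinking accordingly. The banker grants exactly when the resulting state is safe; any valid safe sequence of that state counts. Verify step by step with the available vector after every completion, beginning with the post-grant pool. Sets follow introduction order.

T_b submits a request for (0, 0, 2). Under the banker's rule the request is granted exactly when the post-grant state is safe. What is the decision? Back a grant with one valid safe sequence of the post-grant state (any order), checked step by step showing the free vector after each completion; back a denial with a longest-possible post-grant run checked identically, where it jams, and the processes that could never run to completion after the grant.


DENY. Granting would leave the state unsafe.
Key observation: after T_h, T_i, T_g the pool peaks at (4, 6, 5), and each blocked process is short somewhere: T_c on type-C units; T_b on type-D units.
After a pretend grant, a maximal execution: T_h, T_i, T_g — then nothing else fits. Walking it through:
  pool = (1, 1, 1)
  T_h needs (0, 1, 1) <= (1, 1, 1) -> finishes; pool += (2, 3, 1) = (3, 4, 2)
  T_i needs (1, 4, 1) <= (3, 4, 2) -> finishes; pool += (1, 1, 3) = (4, 5, 5)
  T_g needs (3, 3, 4) <= (4, 5, 5) -> finishes; pool += (0, 1, 0) = (4, 6, 5)
  T_c cannot run: need (2, 3, 6) vs free (4, 6, 5) (insufficient type-C units)
  T_b cannot run: need (1, 7, 0) vs free (4, 6, 5) (insufficient type-D units)
Had the request been granted, T_c and T_b could never finish.


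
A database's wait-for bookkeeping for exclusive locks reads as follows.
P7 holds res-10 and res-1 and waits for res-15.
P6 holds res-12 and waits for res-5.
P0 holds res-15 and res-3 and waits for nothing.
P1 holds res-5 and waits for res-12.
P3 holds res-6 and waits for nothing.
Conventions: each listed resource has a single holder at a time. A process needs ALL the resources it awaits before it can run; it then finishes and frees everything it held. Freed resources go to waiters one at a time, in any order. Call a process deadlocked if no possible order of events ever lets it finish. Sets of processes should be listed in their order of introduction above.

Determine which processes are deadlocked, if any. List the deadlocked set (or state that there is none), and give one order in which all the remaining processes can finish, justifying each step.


Deadlocked: P6 and P1.
Key observation: the wait chain closes on itself along P6 -> P1 -> P6; no other process is dragged down with it.
One completion order for the rest: P0, P3, P7.
Walking it through:
  P0: no waits; runs immediately, freeing res-15 and res-3
  P3: no waits; runs immediately, freeing res-6
  P7: everything it awaited (res-15) is free; runs, freeing res-10 and res-1


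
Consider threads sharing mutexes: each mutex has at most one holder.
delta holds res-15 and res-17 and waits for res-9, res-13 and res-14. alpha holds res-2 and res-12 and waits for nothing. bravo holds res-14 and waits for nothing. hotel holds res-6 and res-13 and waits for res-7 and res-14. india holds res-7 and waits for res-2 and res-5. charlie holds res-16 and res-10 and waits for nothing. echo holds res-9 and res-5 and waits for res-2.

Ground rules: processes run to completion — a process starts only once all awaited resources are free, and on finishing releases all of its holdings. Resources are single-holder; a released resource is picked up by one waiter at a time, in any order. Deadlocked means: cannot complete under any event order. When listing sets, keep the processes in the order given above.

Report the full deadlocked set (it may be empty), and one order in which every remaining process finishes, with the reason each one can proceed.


Nothing here is deadlocked.
Key observation: although several processes wait, no cycle exists — each chain bottoms out at a free runner.
The rest can finish in the order charlie, alpha, echo, bravo, india, hotel, delta.
Step-by-step check:
  charlie: no waits; runs immediately, freeing res-16 and res-10
  alpha: no waits; runs immediately, freeing res-2 and res-12
  echo waits on res-2 — all released -> runs and releases res-9 and res-5
  bravo: no waits; runs immediately, freeing res-14
  india waits on res-2 and res-5 — all released -> runs and releases res-7
  hotel waits on res-7 and res-14 — all released -> runs and releases res-6 and res-13
  delta waits on res-9, res-13 and res-14 — all released -> runs and releases res-15 and res-17


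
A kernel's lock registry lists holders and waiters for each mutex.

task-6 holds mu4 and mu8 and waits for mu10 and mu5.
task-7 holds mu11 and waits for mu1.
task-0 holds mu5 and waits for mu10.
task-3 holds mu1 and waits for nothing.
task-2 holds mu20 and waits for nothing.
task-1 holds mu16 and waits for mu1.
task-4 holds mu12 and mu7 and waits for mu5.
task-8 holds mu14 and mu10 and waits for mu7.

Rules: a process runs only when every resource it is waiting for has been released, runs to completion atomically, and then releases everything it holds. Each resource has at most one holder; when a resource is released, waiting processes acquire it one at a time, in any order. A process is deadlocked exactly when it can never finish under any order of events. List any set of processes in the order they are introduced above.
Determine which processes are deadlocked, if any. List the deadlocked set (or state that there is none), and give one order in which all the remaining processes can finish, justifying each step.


The deadlocked set is task-6, task-0, task-4 and task-8.
Key observation: the cycle task-0 -> task-8 -> task-4 -> task-0 can never break — each member waits on the next; task-6 waits into the deadlock from upstream.
The rest can finish in the order task-3, task-2, task-1, task-7.
Step-by-step check:
  task-3 waits on nothing -> runs at once and releases mu1
  task-2 waits on nothing -> runs at once and releases mu20
  task-1 waits on mu1 — all released -> runs and releases mu16
  task-7 waits on mu1 — all released -> runs and releases mu11


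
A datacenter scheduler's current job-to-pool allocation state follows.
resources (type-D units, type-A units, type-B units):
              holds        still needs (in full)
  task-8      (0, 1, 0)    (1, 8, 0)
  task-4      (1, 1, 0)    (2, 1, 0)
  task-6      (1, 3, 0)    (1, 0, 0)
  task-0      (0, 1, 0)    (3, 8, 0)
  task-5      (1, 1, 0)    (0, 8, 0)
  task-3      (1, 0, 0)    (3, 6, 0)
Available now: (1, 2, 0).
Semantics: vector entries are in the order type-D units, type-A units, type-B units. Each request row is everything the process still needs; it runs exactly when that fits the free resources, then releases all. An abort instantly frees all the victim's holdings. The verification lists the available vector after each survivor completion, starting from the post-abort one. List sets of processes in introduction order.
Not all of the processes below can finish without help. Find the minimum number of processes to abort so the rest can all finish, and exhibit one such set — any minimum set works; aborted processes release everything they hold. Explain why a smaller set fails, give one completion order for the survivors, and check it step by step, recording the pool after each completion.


Minimum abort set: task-8 and task-0.
Key observation: task-5 could never have finished before the abort; with (0, 2, 0) returned by task-8 and task-0, it fits at step 4.
No one abort is enough; case by case: task-8 alone leaves task-0 blocked (short on type-A units); task-4 alone leaves task-8 blocked (short on type-A units); task-6 alone leaves task-8 blocked (short on type-A units); task-0 alone leaves task-8 blocked (short on type-A units); task-5 alone leaves task-8 blocked (short on type-A units); task-3 alone leaves task-8 blocked (short on type-A units).
The survivors complete as task-6, task-4, task-3, task-5. Verifying each step (starting from the post-abort pool):
  pool = (1, 4, 0)
  task-6: need (1, 0, 0) fits (1, 4, 0); releases (1, 3, 0), pool now (2, 7, 0)
  task-4: need (2, 1, 0) fits (2, 7, 0); releases (1, 1, 0), pool now (3, 8, 0)
  task-3: need (3, 6, 0) fits (3, 8, 0); releases (1, 0, 0), pool now (4, 8, 0)
  task-5: need (0, 8, 0) fits (4, 8, 0); releases (1, 1, 0), pool now (5, 9, 0)


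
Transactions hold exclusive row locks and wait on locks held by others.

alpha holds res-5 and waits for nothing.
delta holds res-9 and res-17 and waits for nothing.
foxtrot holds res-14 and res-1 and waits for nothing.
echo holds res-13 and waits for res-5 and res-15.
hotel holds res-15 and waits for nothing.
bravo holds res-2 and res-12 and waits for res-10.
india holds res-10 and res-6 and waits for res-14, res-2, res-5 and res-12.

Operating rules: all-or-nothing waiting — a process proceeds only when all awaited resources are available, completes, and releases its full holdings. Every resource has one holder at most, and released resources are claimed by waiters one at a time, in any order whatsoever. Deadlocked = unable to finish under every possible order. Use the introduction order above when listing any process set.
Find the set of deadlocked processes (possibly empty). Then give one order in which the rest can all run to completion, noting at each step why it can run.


Deadlocked set: bravo and india.
Key observation: the wait chain closes on itself along bravo -> india -> bravo; no other process is dragged down with it.
The rest can finish in the order alpha, delta, foxtrot, hotel, echo.
Verifying each step:
  run alpha (it waits on nothing); releases res-5
  run delta (it waits on nothing); releases res-9 and res-17
  run foxtrot (it waits on nothing); releases res-14 and res-1
  run hotel (it waits on nothing); releases res-15
  run echo (all its waits — res-5 and res-15 — are resolved); releases res-13


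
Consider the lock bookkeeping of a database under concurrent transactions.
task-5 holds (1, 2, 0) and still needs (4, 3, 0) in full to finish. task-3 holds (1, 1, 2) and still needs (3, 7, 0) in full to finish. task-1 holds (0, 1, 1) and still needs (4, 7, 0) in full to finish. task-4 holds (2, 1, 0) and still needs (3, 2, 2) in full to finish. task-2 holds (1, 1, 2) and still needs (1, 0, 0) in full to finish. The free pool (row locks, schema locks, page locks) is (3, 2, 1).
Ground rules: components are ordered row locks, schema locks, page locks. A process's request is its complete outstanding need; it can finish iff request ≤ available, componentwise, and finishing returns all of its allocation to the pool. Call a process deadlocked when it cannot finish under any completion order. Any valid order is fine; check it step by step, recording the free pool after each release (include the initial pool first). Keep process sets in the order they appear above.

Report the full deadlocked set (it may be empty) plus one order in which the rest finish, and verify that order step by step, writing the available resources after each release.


The deadlocked set is task-3 and task-1.
Key observation: once task-2, task-5, task-4 finish, the pool peaks at (7, 6, 3) — and every remaining process still needs more schema locks than that.
A valid finishing order for the others: task-2, task-5, task-4. Step-by-step check:
  pool = (3, 2, 1)
  task-2 needs (1, 0, 0) <= (3, 2, 1) -> finishes; pool += (1, 1, 2) = (4, 3, 3)
  task-5 needs (4, 3, 0) <= (4, 3, 3) -> finishes; pool += (1, 2, 0) = (5, 5, 3)
  task-4 needs (3, 2, 2) <= (5, 5, 3) -> finishes; pool += (2, 1, 0) = (7, 6, 3)
None of the blocked processes ever fits:
  blocked: task-3 wants (3, 7, 0), pool (7, 6, 3) — not enough schema locks
  blocked: task-1 wants (4, 7, 0), pool (7, 6, 3) — not enough schema locks


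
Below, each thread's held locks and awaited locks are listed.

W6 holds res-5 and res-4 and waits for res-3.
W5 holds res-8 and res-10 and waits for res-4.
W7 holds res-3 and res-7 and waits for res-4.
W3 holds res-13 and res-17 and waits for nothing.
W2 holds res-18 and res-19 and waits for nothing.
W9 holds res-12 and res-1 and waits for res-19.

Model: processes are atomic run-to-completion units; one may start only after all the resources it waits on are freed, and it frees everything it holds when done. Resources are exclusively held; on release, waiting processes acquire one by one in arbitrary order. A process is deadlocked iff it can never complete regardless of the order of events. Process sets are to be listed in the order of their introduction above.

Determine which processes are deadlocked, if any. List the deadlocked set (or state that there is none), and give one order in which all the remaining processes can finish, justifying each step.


Deadlocked set: W6, W5 and W7.
Key observation: the cycle W6 -> W7 -> W6 can never break — each member waits on the next; W5 waits into the deadlock from upstream.
One completion order for the rest: W2, W3, W9.
Step-by-step check:
  run W2 (it waits on nothing); releases res-18 and res-19
  run W3 (it waits on nothing); releases res-13 and res-17
  W9 waits on res-19 — all released -> runs and releases res-12 and res-1


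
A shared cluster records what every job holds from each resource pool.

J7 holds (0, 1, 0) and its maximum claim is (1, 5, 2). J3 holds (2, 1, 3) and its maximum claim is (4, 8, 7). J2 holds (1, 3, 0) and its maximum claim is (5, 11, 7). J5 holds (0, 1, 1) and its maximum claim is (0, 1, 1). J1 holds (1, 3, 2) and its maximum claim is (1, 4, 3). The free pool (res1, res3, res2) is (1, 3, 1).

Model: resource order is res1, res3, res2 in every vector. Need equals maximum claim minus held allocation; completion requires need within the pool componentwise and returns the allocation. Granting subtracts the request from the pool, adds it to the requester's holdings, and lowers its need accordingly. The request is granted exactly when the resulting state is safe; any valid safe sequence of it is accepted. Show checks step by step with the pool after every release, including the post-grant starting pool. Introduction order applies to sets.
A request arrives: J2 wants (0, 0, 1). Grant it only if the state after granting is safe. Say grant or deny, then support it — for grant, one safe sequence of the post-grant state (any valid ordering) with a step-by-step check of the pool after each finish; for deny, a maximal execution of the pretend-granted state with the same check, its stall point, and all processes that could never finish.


DENY — the pretend-granted state is unsafe.
Key observation: once J5, J1, J7 finish, the pool peaks at (2, 8, 3) — and every remaining process still needs more res2 than that.
On the post-grant state, J5, J1, J7 is a maximal run — nothing extends it. Walking it through:
  pool = (1, 3, 0)
  J5: need (0, 0, 0) fits (1, 3, 0); releases (0, 1, 1), pool now (1, 4, 1)
  J1: need (0, 1, 1) fits (1, 4, 1); releases (1, 3, 2), pool now (2, 7, 3)
  J7: need (1, 4, 2) fits (2, 7, 3); releases (0, 1, 0), pool now (2, 8, 3)
  J3 cannot run: need (2, 7, 4) vs free (2, 8, 3) (insufficient res2)
  J2 cannot run: need (4, 8, 6) vs free (2, 8, 3) (insufficient res1 and res2)
Processes that could never finish after the grant: J3 and J2.


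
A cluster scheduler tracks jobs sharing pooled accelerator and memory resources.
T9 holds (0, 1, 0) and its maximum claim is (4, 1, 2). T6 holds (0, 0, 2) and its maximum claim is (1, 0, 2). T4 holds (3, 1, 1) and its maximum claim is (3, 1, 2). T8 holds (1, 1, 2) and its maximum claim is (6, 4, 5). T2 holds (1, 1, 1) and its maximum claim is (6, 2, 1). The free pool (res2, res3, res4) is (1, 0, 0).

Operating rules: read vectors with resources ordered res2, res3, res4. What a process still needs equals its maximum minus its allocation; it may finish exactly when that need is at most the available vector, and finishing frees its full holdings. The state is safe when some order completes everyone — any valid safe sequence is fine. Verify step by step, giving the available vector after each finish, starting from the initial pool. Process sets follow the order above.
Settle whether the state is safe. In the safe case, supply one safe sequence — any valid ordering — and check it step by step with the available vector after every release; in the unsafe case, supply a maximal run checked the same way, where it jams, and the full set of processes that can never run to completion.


UNSAFE.
Key observation: the wall is res2: completing T6, T4, T9 brings the pool only to (4, 2, 3), and all the rest need more.
The run T6, T4, T9 cannot be extended any further. Walking it through:
  pool = (1, 0, 0)
  T6 needs (1, 0, 0) <= (1, 0, 0) -> finishes; pool += (0, 0, 2) = (1, 0, 2)
  T4 needs (0, 0, 1) <= (1, 0, 2) -> finishes; pool += (3, 1, 1) = (4, 1, 3)
  T9 needs (4, 0, 2) <= (4, 1, 3) -> finishes; pool += (0, 1, 0) = (4, 2, 3)
  T8 cannot run: need (5, 3, 3) vs free (4, 2, 3) (insufficient res2 and res3)
  T2 cannot run: need (5, 1, 0) vs free (4, 2, 3) (insufficient res2)
Permanently blocked: T8 and T2.


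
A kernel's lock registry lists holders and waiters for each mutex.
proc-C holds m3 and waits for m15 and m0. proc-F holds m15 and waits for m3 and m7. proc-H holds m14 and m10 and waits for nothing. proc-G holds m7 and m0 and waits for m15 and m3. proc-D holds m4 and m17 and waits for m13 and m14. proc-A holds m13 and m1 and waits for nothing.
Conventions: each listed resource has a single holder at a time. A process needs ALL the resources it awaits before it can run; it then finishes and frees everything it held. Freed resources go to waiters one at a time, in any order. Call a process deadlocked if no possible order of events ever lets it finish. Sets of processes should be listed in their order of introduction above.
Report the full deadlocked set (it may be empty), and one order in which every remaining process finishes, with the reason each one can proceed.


Deadlocked set: proc-C, proc-F and proc-G.
Key observation: the wait chain closes on itself along proc-C -> proc-F -> proc-C; proc-G is caught in further circular waits.
A valid finishing order for the others: proc-H, proc-A, proc-D.
Check, step by step:
  proc-H: no waits; runs immediately, freeing m14 and m10
  proc-A: no waits; runs immediately, freeing m13 and m1
  proc-D: everything it awaited (m13 and m14) is free; runs, freeing m4 and m17


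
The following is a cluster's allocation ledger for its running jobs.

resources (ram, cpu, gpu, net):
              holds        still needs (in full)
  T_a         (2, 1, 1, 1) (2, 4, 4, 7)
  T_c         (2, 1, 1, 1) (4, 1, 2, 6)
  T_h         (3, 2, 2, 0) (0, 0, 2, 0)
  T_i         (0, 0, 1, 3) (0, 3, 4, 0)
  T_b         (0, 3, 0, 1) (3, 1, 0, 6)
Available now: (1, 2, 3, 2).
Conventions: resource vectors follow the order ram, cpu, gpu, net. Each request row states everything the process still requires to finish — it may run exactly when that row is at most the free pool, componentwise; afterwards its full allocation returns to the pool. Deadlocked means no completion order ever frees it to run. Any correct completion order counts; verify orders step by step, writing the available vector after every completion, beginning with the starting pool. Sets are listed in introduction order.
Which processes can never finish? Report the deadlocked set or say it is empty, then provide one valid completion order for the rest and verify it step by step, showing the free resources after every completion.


Deadlocked: T_a, T_c and T_b.
Key observation: no order helps: past T_h, T_i, the free pool tops out at (4, 4, 6, 5), below what each blocked process needs in net.
The rest can finish in the order T_h, T_i. Step-by-step check:
  pool = (1, 2, 3, 2)
  run T_h (needs (0, 0, 2, 0), free (1, 2, 3, 2)); after release of (3, 2, 2, 0) the pool is (4, 4, 5, 2)
  run T_i (needs (0, 3, 4, 0), free (4, 4, 5, 2)); after release of (0, 0, 1, 3) the pool is (4, 4, 6, 5)
The stuck group stays short no matter what:
  T_a cannot run: need (2, 4, 4, 7) vs free (4, 4, 6, 5) (insufficient net)
  T_c cannot run: need (4, 1, 2, 6) vs free (4, 4, 6, 5) (insufficient net)
  T_b cannot run: need (3, 1, 0, 6) vs free (4, 4, 6, 5) (insufficient net)


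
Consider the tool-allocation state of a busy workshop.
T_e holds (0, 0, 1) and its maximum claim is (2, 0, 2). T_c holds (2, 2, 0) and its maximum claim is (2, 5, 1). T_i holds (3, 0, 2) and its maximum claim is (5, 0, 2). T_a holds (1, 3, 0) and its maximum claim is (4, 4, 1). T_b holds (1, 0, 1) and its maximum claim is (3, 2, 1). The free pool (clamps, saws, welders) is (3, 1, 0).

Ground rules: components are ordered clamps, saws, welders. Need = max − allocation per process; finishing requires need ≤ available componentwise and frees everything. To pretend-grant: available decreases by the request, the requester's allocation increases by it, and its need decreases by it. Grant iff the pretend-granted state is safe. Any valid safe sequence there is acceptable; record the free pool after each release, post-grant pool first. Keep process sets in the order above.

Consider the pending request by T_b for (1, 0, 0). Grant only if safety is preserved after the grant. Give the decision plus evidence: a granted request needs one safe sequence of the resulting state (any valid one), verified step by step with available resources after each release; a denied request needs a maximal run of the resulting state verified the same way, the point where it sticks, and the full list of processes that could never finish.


GRANT. The post-grant state is safe; one safe sequence: T_i, T_e, T_a, T_b, T_c.
Key observation: (2, 1, 0) free after granting still covers T_i first, and each release covers the next.
Check on the post-grant state, step by step:
  pool = (2, 1, 0)
  run T_i (needs (2, 0, 0), free (2, 1, 0)); after release of (3, 0, 2) the pool is (5, 1, 2)
  run T_e (needs (2, 0, 1), free (5, 1, 2)); after release of (0, 0, 1) the pool is (5, 1, 3)
  run T_a (needs (3, 1, 1), free (5, 1, 3)); after release of (1, 3, 0) the pool is (6, 4, 3)
  run T_b (needs (1, 2, 0), free (6, 4, 3)); after release of (2, 0, 1) the pool is (8, 4, 4)
  run T_c (needs (0, 3, 1), free (8, 4, 4)); after release of (2, 2, 0) the pool is (10, 6, 4)


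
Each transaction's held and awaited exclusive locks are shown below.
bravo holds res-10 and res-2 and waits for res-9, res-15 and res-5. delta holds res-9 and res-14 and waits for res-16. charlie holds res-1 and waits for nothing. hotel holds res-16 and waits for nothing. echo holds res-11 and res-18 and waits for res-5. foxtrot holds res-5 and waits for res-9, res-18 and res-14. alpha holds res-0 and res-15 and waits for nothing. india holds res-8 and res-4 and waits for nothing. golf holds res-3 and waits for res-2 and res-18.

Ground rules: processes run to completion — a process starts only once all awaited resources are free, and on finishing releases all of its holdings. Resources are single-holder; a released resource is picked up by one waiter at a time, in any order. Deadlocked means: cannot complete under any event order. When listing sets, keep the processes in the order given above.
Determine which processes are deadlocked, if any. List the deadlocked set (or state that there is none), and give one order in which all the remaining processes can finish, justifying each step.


Deadlocked set: bravo, echo, foxtrot and golf.
Key observation: the cycle foxtrot -> echo -> foxtrot can never break — each member waits on the next; bravo and golf wait into the deadlock from upstream.
The rest can finish in the order alpha, india, hotel, charlie, delta.
Step-by-step check:
  run alpha (it waits on nothing); releases res-0 and res-15
  run india (it waits on nothing); releases res-8 and res-4
  run hotel (it waits on nothing); releases res-16
  run charlie (it waits on nothing); releases res-1
  delta: everything it awaited (res-16) is free; runs, freeing res-9 and res-14
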